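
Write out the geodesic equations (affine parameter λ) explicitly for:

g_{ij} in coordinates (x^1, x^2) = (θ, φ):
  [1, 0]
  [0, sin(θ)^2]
Geodesic equation: d^2x^k/dλ^2 + Γ^k_{ij} (dx^i/dλ)(dx^j/dλ) = 0.
Non-zero Christoffel symbols:
Γ^θ_{φ φ} = -sin(2*θ)/2
Γ^φ_{θ φ} = 1/tan(θ)
Substituting (the symmetric pair Γ^k_{ij}, Γ^k_{ji} combines into a factor 2):
d^2θ/dλ^2 - (sin(2*θ)/2) (dφ/dλ)^2 = 0
d^2φ/dλ^2 + (2/tan(θ)) (dθ/dλ)(dφ/dλ) = 0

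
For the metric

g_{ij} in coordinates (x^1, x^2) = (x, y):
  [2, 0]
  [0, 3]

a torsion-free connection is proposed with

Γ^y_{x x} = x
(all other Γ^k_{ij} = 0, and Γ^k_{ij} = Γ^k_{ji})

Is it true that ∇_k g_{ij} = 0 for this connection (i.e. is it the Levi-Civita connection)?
Using ∇_k g_{ij} = ∂_k g_{ij} - Γ^m_{ki} g_{mj} - Γ^m_{kj} g_{im}:
∇_x g_{xy} = (0) - (3*x) - (0) = -3*x ≠ 0
So the connection is not metric compatible (it is not the Levi-Civita connection).
No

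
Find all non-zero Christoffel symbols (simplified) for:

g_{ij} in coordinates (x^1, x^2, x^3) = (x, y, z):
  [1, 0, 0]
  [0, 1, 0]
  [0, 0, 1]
Using Γ^k_{ij} = (1/2) g^{km} (∂_i g_{mj} + ∂_j g_{mi} - ∂_m g_{ij}); the metric is diagonal, so only the m = k term contributes.
Every metric component is constant, so all ∂_m g_{ij} = 0 and every Christoffel symbol vanishes.
All Christoffel symbols are zero.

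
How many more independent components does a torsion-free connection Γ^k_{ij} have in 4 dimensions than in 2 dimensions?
Independent components in n dimensions: n × n(n+1)/2 = n^2(n+1)/2.
4D: 4 × 10 = 40
2D: 2 × 3 = 6
Difference = 40 - 6 = 34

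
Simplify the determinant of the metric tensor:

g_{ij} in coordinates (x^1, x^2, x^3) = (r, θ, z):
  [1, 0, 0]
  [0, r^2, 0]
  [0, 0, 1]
Diagonal metric: det(g) = g_{11}·g_{22}·g_{33}
= (1)·(r^2)·(1)
det(g) = r^2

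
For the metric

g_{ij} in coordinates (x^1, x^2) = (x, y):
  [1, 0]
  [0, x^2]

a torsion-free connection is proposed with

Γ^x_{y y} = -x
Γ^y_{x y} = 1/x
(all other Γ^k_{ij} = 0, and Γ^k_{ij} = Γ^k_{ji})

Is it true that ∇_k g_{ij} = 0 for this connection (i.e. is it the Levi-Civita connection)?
Using ∇_k g_{ij} = ∂_k g_{ij} - Γ^m_{ki} g_{mj} - Γ^m_{kj} g_{im}:
e.g. ∇_x g_{yy} = (2*x) - (x) - (x) = 0
Every component ∇_k g_{ij} vanishes: the connection is metric compatible.
Yes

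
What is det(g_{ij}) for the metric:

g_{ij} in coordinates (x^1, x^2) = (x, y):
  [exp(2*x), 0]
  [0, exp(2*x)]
For a 2×2 metric: det(g) = g_{11}·g_{22} - g_{12}·g_{21}
= (exp(2*x))·(exp(2*x)) - (0)·(0)
= exp(4*x) - 0
det(g) = exp(4*x)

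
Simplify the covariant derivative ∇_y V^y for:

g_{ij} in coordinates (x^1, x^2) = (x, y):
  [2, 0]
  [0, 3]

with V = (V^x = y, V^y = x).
All Christoffel symbols are zero.
∇_y V^y = ∂_y V^y + Γ^y_{y j} V^j
  = (0) + (0)(y) + (0)(x)
  = 0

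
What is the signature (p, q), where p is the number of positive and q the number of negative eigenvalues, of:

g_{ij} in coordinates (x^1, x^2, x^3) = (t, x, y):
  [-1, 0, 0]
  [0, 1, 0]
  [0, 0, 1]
The metric is diagonal, so its eigenvalues are the diagonal entries: -1, 1, 1 (at a generic point, where coordinate-dependent entries are positive).
2 positive, 1 negative.
(2, 1) - Lorentzian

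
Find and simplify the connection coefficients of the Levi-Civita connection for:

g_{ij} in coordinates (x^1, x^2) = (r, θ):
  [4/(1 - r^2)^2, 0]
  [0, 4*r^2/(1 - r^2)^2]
Using Γ^k_{ij} = (1/2) g^{km} (∂_i g_{mj} + ∂_j g_{mi} - ∂_m g_{ij}); the metric is diagonal, so only the m = k term contributes.
Non-zero symbols (using the symmetry Γ^k_{ij} = Γ^k_{ji}):
Γ^r_{r r} = (1/2) g^{rr} (∂_r g_{rr} + ∂_r g_{rr} - ∂_r g_{rr}) = (1/2)((1 - r^2)^2/4)((16*r/(1 - r^2)^3) + (16*r/(1 - r^2)^3) - (16*r/(1 - r^2)^3)) = 2*r/(1 - r^2)
Γ^r_{θ θ} = (1/2) g^{rr} (∂_θ g_{rθ} + ∂_θ g_{rθ} - ∂_r g_{θθ}) = (1/2)((1 - r^2)^2/4)((0) + (0) - (-8*(r^3 + r)/(r^2 - 1)^3)) = (r^3 + r)/(r^2 - 1)
Γ^θ_{r θ} = (1/2) g^{θθ} (∂_r g_{θθ} + ∂_θ g_{θr} - ∂_θ g_{rθ}) = (1/2)((1 - r^2)^2/(4*r^2))((-8*(r^3 + r)/(r^2 - 1)^3) + (0) - (0)) = (-r^2 - 1)/(r^3 - r)
All other Christoffel symbols are zero.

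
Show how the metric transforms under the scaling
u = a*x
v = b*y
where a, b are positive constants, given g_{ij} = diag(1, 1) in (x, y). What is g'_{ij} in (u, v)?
Invert the transformation: x = u/a, y = v/b
g'_{ij} = (∂x^k/∂x'^i)(∂x^l/∂x'^j) g_{kl}; with g_{kl} = δ_{kl} this is Σ_k (∂x^k/∂x'^i)(∂x^k/∂x'^j).
Jacobian: ∂x/∂u = 1/a, ∂x/∂v = 0, ∂y/∂u = 0, ∂y/∂v = 1/b
g'_{uu} = (1/a)(1/a) + (0)(0) = 1/a^2
g'_{uv} = (1/a)(0) + (0)(1/b) = 0
g'_{vv} = (0)(0) + (1/b)(1/b) = 1/b^2
g'_{ij} = diag(1/a^2, 1/b^2)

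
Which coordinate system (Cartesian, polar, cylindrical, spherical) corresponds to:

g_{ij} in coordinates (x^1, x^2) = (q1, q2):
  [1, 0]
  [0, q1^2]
The line element ds^2 = dq1^2 + q1^2 dq2^2 is dr^2 + r^2 dθ^2 with q1 = r, q2 = θ.
polar coordinates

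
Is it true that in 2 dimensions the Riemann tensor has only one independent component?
The number of independent components is n^2(n^2-1)/12 = 4·3/12 = 1 for n = 2 (e.g. R_{1212}).
Yes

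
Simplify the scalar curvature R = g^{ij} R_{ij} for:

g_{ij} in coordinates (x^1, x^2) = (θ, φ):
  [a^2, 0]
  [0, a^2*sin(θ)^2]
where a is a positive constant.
Non-zero Christoffel symbols (Γ^k_{ij} = Γ^k_{ji}):
Γ^θ_{φ φ} = -sin(2*θ)/2
Γ^φ_{θ φ} = 1/tan(θ)
Ricci tensor (R_{ij} = R^k_{ikj}): R_{θθ} = 1, R_{θφ} = 0, R_{φφ} = sin(θ)^2
Inverse metric: g^{θθ} = 1/a^2, g^{φφ} = 1/(a^2*sin(θ)^2)
R = g^{ij} R_{ij} = (1/a^2)(1) + (1/(a^2*sin(θ)^2))(sin(θ)^2) = 2/a^2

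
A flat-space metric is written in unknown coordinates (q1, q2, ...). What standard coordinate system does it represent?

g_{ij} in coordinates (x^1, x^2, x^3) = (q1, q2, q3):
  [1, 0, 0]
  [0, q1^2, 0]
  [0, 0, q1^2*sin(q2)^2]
The line element ds^2 = dq1^2 + q1^2 dq2^2 + q1^2 sin(q2)^2 dq3^2 is dr^2 + r^2 dθ^2 + r^2 sin(θ)^2 dφ^2 with q1 = r, q2 = θ, q3 = φ.
spherical coordinates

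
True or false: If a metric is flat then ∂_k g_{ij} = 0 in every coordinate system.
Flatness means R^i_{jkl} = 0; the components can still vary, e.g. the flat plane in polar coordinates has g_{θθ} = r^2.
False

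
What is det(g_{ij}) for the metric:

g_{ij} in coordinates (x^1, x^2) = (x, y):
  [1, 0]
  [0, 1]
For a 2×2 metric: det(g) = g_{11}·g_{22} - g_{12}·g_{21}
= (1)·(1) - (0)·(0)
= 1 - 0
det(g) = 1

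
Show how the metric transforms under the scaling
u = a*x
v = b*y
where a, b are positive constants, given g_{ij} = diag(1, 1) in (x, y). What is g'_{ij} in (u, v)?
Invert the transformation: x = u/a, y = v/b
g'_{ij} = (∂x^k/∂x'^i)(∂x^l/∂x'^j) g_{kl}; with g_{kl} = δ_{kl} this is Σ_k (∂x^k/∂x'^i)(∂x^k/∂x'^j).
Jacobian: ∂x/∂u = 1/a, ∂x/∂v = 0, ∂y/∂u = 0, ∂y/∂v = 1/b
g'_{uu} = (1/a)(1/a) + (0)(0) = 1/a^2
g'_{uv} = (1/a)(0) + (0)(1/b) = 0
g'_{vv} = (0)(0) + (1/b)(1/b) = 1/b^2
g'_{ij} = diag(1/a^2, 1/b^2)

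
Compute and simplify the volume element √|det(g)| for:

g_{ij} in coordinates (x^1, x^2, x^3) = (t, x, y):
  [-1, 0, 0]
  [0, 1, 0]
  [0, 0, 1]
det(g) = -1
√|det(g)| = 1
Volume element: dV = 1 dt dx dy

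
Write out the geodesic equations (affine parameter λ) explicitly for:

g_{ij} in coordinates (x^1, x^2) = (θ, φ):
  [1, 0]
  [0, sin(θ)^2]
Geodesic equation: d^2x^k/dλ^2 + Γ^k_{ij} (dx^i/dλ)(dx^j/dλ) = 0.
Non-zero Christoffel symbols:
Γ^θ_{φ φ} = -sin(2*θ)/2
Γ^φ_{θ φ} = 1/tan(θ)
Substituting (the symmetric pair Γ^k_{ij}, Γ^k_{ji} combines into a factor 2):
d^2θ/dλ^2 - (sin(2*θ)/2) (dφ/dλ)^2 = 0
d^2φ/dλ^2 + (2/tan(θ)) (dθ/dλ)(dφ/dλ) = 0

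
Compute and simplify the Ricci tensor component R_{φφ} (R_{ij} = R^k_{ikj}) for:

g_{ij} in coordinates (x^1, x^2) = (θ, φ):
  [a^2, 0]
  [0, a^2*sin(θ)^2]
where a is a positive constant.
Non-zero Christoffel symbols (Γ^k_{ij} = Γ^k_{ji}):
Γ^θ_{φ φ} = -sin(2*θ)/2
Γ^φ_{θ φ} = 1/tan(θ)
R^θ_{φ θ φ} = ∂_θ Γ^θ_{φ φ} - ∂_φ Γ^θ_{φ θ} + Γ^θ_{θ m} Γ^m_{φ φ} - Γ^θ_{φ m} Γ^m_{φ θ}
  = (-cos(2*θ)) - (0) + (0) - (-cos(θ)^2) = sin(θ)^2
R^φ_{φ φ φ} = 0 (a repeated index in an antisymmetric pair)
R_{φφ} = R^θ_{φ θ φ} + R^φ_{φ φ φ} = (sin(θ)^2) + (0) = sin(θ)^2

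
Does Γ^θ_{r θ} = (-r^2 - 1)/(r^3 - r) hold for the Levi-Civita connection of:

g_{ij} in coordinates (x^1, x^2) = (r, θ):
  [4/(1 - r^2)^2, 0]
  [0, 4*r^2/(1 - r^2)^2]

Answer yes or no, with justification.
Γ^θ_{r θ} = (1/2) g^{θθ} (∂_r g_{θθ} + ∂_θ g_{θr} - ∂_θ g_{rθ}) = (1/2)((1 - r^2)^2/(4*r^2))((-8*(r^3 + r)/(r^2 - 1)^3) + (0) - (0)) = (-r^2 - 1)/(r^3 - r)
This equals the proposed value (-r^2 - 1)/(r^3 - r).
Yes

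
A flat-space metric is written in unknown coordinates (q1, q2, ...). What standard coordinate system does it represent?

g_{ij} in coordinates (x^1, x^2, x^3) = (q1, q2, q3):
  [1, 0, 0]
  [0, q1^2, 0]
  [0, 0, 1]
The line element ds^2 = dq1^2 + q1^2 dq2^2 + dq3^2 is dr^2 + r^2 dθ^2 + dz^2 with q1 = r, q2 = θ, q3 = z.
cylindrical coordinates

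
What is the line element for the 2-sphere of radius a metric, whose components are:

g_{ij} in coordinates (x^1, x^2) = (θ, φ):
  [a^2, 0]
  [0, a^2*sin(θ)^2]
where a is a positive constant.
ds^2 = g_{ij} dx^i dx^j; only the non-zero components contribute.
ds^2 = a^2 dθ^2 + a^2*sin(θ)^2 dφ^2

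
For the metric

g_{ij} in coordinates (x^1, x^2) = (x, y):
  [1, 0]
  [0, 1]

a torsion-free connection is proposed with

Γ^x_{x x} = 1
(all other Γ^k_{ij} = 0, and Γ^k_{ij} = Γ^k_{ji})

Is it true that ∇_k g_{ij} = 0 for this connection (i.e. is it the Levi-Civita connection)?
Using ∇_k g_{ij} = ∂_k g_{ij} - Γ^m_{ki} g_{mj} - Γ^m_{kj} g_{im}:
∇_x g_{xx} = (0) - (1) - (1) = -2 ≠ 0
So the connection is not metric compatible (it is not the Levi-Civita connection).
No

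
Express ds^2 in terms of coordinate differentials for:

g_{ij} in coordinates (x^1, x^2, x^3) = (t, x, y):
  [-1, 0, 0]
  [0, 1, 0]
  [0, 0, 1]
ds^2 = g_{ij} dx^i dx^j; only the non-zero components contribute.
ds^2 = -dt^2 + dx^2 + dy^2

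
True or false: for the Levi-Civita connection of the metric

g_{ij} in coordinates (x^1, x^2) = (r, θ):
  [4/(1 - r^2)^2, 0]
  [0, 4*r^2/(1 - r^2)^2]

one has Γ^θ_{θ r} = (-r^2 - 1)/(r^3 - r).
Γ^θ_{θ r} = (1/2) g^{θθ} (∂_θ g_{θr} + ∂_r g_{θθ} - ∂_θ g_{θr}) = (1/2)((1 - r^2)^2/(4*r^2))((0) + (-8*(r^3 + r)/(r^2 - 1)^3) - (0)) = (-r^2 - 1)/(r^3 - r)
This equals the proposed value (-r^2 - 1)/(r^3 - r).
True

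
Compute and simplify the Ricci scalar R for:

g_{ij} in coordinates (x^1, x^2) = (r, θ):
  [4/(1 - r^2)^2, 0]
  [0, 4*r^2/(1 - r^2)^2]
Non-zero Christoffel symbols (Γ^k_{ij} = Γ^k_{ji}):
Γ^r_{r r} = 2*r/(1 - r^2)
Γ^r_{θ θ} = (r^3 + r)/(r^2 - 1)
Γ^θ_{r θ} = (-r^2 - 1)/(r^3 - r)
Ricci tensor (R_{ij} = R^k_{ikj}): R_{rr} = -4/(r^2 - 1)^2, R_{rθ} = 0, R_{θθ} = -4*r^2/(r^2 - 1)^2
Inverse metric: g^{rr} = (1 - r^2)^2/4, g^{θθ} = (1 - r^2)^2/(4*r^2)
R = g^{ij} R_{ij} = ((1 - r^2)^2/4)(-4/(r^2 - 1)^2) + ((1 - r^2)^2/(4*r^2))(-4*r^2/(r^2 - 1)^2) = -2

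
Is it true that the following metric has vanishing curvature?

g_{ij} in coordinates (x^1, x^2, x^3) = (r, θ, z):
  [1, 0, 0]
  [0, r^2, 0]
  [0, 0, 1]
Non-zero Christoffel symbols:
Γ^r_{θ θ} = -r
Γ^θ_{r θ} = 1/r
Ricci tensor: R_{rr} = 0, R_{rθ} = 0, R_{rz} = 0, R_{θθ} = 0, R_{θz} = 0, R_{zz} = 0
All R_{ij} vanish; in 3 dimensions the Riemann tensor is fully determined by the Ricci tensor, so R^i_{jkl} = 0: the metric is flat (curvilinear coordinates on flat space).
Yes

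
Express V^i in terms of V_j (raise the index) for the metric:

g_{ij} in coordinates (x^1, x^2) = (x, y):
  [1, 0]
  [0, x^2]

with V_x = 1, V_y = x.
Inverse metric (diagonal): g^{xx} = 1, g^{yy} = 1/x^2
V^i = g^{ij} V_j:
V^x = (1)(1) + (0)(x) = 1
V^y = (0)(1) + (1/x^2)(x) = 1/x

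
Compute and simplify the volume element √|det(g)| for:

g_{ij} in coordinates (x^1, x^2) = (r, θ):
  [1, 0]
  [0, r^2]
det(g) = r^2
√|det(g)| = r
Volume element: dV = r dr dθ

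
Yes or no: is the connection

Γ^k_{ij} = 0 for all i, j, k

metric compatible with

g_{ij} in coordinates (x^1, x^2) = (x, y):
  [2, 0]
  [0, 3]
Using ∇_k g_{ij} = ∂_k g_{ij} - Γ^m_{ki} g_{mj} - Γ^m_{kj} g_{im}:
e.g. ∇_y g_{yy} = (0) - (0) - (0) = 0
Every component ∇_k g_{ij} vanishes: the connection is metric compatible.
Yes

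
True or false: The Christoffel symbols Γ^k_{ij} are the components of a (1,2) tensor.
Under a change of coordinates Γ picks up an inhomogeneous term ∂²x/∂x'∂x'; e.g. Γ = 0 in Cartesian coordinates but Γ^r_{θθ} = -r in polar coordinates on the same flat plane.
False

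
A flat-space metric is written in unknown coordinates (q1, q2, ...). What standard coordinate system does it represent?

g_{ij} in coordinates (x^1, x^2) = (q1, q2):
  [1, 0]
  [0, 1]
All components are constant and the metric is the identity, i.e. orthonormal rectilinear coordinates.
Cartesian (2D) coordinates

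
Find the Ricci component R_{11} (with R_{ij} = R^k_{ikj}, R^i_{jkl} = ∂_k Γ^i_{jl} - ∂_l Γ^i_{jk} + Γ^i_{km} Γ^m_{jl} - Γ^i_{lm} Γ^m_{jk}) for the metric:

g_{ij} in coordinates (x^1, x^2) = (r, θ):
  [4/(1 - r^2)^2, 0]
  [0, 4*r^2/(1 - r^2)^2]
Non-zero Christoffel symbols (Γ^k_{ij} = Γ^k_{ji}):
Γ^r_{r r} = 2*r/(1 - r^2)
Γ^r_{θ θ} = (r^3 + r)/(r^2 - 1)
Γ^θ_{r θ} = (-r^2 - 1)/(r^3 - r)
R^r_{r r r} = 0 (a repeated index in an antisymmetric pair)
R^θ_{r θ r} = ∂_θ Γ^θ_{r r} - ∂_r Γ^θ_{r θ} + Γ^θ_{θ m} Γ^m_{r r} - Γ^θ_{r m} Γ^m_{r θ}
  = (0) - ((r^4 + 4*r^2 - 1)/(r^3 - r)^2) + (2*(r^2 + 1)/(r^2 - 1)^2) - ((r^2 + 1)^2/(r^3 - r)^2) = -4/(r^2 - 1)^2
R_{rr} = R^r_{r r r} + R^θ_{r θ r} = (0) + (-4/(r^2 - 1)^2) = -4/(r^2 - 1)^2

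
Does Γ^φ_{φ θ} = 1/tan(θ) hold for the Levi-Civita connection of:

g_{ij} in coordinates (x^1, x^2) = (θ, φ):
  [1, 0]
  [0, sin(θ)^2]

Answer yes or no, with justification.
Γ^φ_{φ θ} = (1/2) g^{φφ} (∂_φ g_{φθ} + ∂_θ g_{φφ} - ∂_φ g_{φθ}) = (1/2)(1/sin(θ)^2)((0) + (sin(2*θ)) - (0)) = 1/tan(θ)
This equals the proposed value 1/tan(θ).
Yes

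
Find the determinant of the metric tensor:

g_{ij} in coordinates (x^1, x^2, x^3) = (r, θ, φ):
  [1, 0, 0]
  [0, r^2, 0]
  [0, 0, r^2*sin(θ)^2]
Diagonal metric: det(g) = g_{11}·g_{22}·g_{33}
= (1)·(r^2)·(r^2*sin(θ)^2)
det(g) = r^4*sin(θ)^2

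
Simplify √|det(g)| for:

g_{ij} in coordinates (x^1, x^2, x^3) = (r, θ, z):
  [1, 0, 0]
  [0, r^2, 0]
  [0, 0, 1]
det(g) = r^2
√|det(g)| = r
Volume element: dV = r dr dθ dz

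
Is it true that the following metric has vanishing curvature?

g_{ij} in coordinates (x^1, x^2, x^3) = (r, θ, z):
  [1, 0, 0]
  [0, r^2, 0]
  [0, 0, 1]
Non-zero Christoffel symbols:
Γ^r_{θ θ} = -r
Γ^θ_{r θ} = 1/r
Ricci tensor: R_{rr} = 0, R_{rθ} = 0, R_{rz} = 0, R_{θθ} = 0, R_{θz} = 0, R_{zz} = 0
All R_{ij} vanish; in 3 dimensions the Riemann tensor is fully determined by the Ricci tensor, so R^i_{jkl} = 0: the metric is flat (curvilinear coordinates on flat space).
Yes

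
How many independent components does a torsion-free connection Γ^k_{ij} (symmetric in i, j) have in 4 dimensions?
Γ^k_{ij} has n choices for the upper index and n(n+1)/2 independent symmetric lower index pairs.
Total = 4 × 4×5/2 = 4 × 10 = 40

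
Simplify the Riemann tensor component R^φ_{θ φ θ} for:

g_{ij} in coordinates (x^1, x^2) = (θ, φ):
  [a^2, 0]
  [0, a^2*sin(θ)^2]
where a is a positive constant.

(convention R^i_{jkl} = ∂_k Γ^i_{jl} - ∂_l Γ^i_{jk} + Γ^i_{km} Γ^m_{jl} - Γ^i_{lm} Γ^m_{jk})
Non-zero Christoffel symbols (Γ^k_{ij} = Γ^k_{ji}):
Γ^θ_{φ φ} = -sin(2*θ)/2
Γ^φ_{θ φ} = 1/tan(θ)
R^φ_{θ φ θ} = ∂_φ Γ^φ_{θ θ} - ∂_θ Γ^φ_{θ φ} + Γ^φ_{φ m} Γ^m_{θ θ} - Γ^φ_{θ m} Γ^m_{θ φ}
  = (0) - (-1/sin(θ)^2) + (0) - (1/tan(θ)^2) = 1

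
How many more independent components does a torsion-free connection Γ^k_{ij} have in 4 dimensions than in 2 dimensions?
Independent components in n dimensions: n × n(n+1)/2 = n^2(n+1)/2.
4D: 4 × 10 = 40
2D: 2 × 3 = 6
Difference = 40 - 6 = 34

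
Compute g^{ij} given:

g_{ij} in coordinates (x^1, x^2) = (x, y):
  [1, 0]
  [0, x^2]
The metric is diagonal, so g^{ij} is diagonal with entries 1/g_{ii}: diag(1, 1/(x^2)).
g^{ij}:
  [1, 0]
  [0, 1/x^2]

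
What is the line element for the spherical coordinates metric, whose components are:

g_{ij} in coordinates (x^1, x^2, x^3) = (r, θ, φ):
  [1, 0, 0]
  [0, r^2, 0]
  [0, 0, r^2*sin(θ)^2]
ds^2 = g_{ij} dx^i dx^j; only the non-zero components contribute.
ds^2 = dr^2 + r^2 dθ^2 + r^2*sin(θ)^2 dφ^2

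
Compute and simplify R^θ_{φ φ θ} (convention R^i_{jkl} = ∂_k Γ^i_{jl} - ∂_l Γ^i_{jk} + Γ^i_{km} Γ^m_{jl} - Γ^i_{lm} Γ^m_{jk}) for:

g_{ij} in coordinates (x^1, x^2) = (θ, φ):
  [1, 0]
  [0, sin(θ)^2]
Non-zero Christoffel symbols (Γ^k_{ij} = Γ^k_{ji}):
Γ^θ_{φ φ} = -sin(2*θ)/2
Γ^φ_{θ φ} = 1/tan(θ)
R^θ_{φ φ θ} = ∂_φ Γ^θ_{φ θ} - ∂_θ Γ^θ_{φ φ} + Γ^θ_{φ m} Γ^m_{φ θ} - Γ^θ_{θ m} Γ^m_{φ φ}
  = (0) - (-cos(2*θ)) + (-cos(θ)^2) - (0) = -sin(θ)^2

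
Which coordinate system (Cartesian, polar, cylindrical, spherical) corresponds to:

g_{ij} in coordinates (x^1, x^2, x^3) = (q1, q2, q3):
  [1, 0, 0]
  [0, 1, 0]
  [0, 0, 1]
All components are constant and the metric is the identity, i.e. orthonormal rectilinear coordinates.
Cartesian (3D) coordinates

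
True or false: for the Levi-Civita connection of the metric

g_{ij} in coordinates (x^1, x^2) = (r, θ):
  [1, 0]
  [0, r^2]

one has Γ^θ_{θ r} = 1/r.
Γ^θ_{θ r} = (1/2) g^{θθ} (∂_θ g_{θr} + ∂_r g_{θθ} - ∂_θ g_{θr}) = (1/2)(1/r^2)((0) + (2*r) - (0)) = 1/r
This equals the proposed value 1/r.
True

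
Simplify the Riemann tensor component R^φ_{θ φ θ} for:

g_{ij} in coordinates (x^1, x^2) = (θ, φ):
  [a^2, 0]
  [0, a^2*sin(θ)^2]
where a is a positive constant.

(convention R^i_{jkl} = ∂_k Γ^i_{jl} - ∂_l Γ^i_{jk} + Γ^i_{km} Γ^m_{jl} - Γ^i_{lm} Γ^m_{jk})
Non-zero Christoffel symbols (Γ^k_{ij} = Γ^k_{ji}):
Γ^θ_{φ φ} = -sin(2*θ)/2
Γ^φ_{θ φ} = 1/tan(θ)
R^φ_{θ φ θ} = ∂_φ Γ^φ_{θ θ} - ∂_θ Γ^φ_{θ φ} + Γ^φ_{φ m} Γ^m_{θ θ} - Γ^φ_{θ m} Γ^m_{θ φ}
  = (0) - (-1/sin(θ)^2) + (0) - (1/tan(θ)^2) = 1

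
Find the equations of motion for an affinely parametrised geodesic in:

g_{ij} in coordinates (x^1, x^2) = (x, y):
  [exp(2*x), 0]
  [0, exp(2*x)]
Geodesic equation: d^2x^k/dλ^2 + Γ^k_{ij} (dx^i/dλ)(dx^j/dλ) = 0.
Non-zero Christoffel symbols:
Γ^x_{x x} = 1
Γ^x_{y y} = -1
Γ^y_{x y} = 1
Substituting (the symmetric pair Γ^k_{ij}, Γ^k_{ji} combines into a factor 2):
d^2x/dλ^2 + (dx/dλ)^2 - (dy/dλ)^2 = 0
d^2y/dλ^2 + 2 (dx/dλ)(dy/dλ) = 0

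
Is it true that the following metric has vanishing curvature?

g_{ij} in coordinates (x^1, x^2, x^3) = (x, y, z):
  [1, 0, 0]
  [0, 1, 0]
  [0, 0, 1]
All metric components are constant, so every Christoffel symbol vanishes and R^i_{jkl} = 0.
Yes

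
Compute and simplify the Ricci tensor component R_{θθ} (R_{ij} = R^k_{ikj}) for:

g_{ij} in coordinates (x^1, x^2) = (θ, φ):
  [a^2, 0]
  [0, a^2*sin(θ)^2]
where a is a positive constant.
Non-zero Christoffel symbols (Γ^k_{ij} = Γ^k_{ji}):
Γ^θ_{φ φ} = -sin(2*θ)/2
Γ^φ_{θ φ} = 1/tan(θ)
R^θ_{θ θ θ} = 0 (a repeated index in an antisymmetric pair)
R^φ_{θ φ θ} = ∂_φ Γ^φ_{θ θ} - ∂_θ Γ^φ_{θ φ} + Γ^φ_{φ m} Γ^m_{θ θ} - Γ^φ_{θ m} Γ^m_{θ φ}
  = (0) - (-1/sin(θ)^2) + (0) - (1/tan(θ)^2) = 1
R_{θθ} = R^θ_{θ θ θ} + R^φ_{θ φ θ} = (0) + (1) = 1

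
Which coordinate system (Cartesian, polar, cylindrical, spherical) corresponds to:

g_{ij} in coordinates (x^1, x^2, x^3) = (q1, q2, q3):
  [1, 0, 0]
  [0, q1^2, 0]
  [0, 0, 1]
The line element ds^2 = dq1^2 + q1^2 dq2^2 + dq3^2 is dr^2 + r^2 dθ^2 + dz^2 with q1 = r, q2 = θ, q3 = z.
cylindrical coordinates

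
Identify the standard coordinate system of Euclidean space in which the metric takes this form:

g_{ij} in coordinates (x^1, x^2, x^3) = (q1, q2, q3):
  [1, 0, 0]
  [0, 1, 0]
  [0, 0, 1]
All components are constant and the metric is the identity, i.e. orthonormal rectilinear coordinates.
Cartesian (3D) coordinates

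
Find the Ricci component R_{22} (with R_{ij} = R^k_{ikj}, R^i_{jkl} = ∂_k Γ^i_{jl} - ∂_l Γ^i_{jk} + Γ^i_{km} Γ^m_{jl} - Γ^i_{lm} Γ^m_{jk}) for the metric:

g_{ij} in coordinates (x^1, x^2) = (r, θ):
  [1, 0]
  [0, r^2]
Non-zero Christoffel symbols (Γ^k_{ij} = Γ^k_{ji}):
Γ^r_{θ θ} = -r
Γ^θ_{r θ} = 1/r
R^r_{θ r θ} = ∂_r Γ^r_{θ θ} - ∂_θ Γ^r_{θ r} + Γ^r_{r m} Γ^m_{θ θ} - Γ^r_{θ m} Γ^m_{θ r}
  = (-1) - (0) + (0) - (-1) = 0
R^θ_{θ θ θ} = 0 (a repeated index in an antisymmetric pair)
R_{θθ} = R^r_{θ r θ} + R^θ_{θ θ θ} = (0) + (0) = 0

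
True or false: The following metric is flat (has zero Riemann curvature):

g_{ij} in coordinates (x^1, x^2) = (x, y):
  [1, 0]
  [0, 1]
All metric components are constant, so every Christoffel symbol vanishes and R^i_{jkl} = 0.
True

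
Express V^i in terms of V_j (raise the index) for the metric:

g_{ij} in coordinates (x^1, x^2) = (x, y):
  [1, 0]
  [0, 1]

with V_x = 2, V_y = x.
Inverse metric (diagonal): g^{xx} = 1, g^{yy} = 1
V^i = g^{ij} V_j:
V^x = (1)(2) + (0)(x) = 2
V^y = (0)(2) + (1)(x) = x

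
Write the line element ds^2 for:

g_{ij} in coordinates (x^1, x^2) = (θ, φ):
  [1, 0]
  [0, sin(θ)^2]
ds^2 = g_{ij} dx^i dx^j; only the non-zero components contribute.
ds^2 = dθ^2 + sin(θ)^2 dφ^2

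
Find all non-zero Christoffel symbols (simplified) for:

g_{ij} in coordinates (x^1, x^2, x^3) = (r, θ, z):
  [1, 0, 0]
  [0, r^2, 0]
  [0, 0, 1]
Using Γ^k_{ij} = (1/2) g^{km} (∂_i g_{mj} + ∂_j g_{mi} - ∂_m g_{ij}); the metric is diagonal, so only the m = k term contributes.
Non-zero symbols (using the symmetry Γ^k_{ij} = Γ^k_{ji}):
Γ^r_{θ θ} = (1/2) g^{rr} (∂_θ g_{rθ} + ∂_θ g_{rθ} - ∂_r g_{θθ}) = (1/2)(1)((0) + (0) - (2*r)) = -r
Γ^θ_{r θ} = (1/2) g^{θθ} (∂_r g_{θθ} + ∂_θ g_{θr} - ∂_θ g_{rθ}) = (1/2)(1/r^2)((2*r) + (0) - (0)) = 1/r
All other Christoffel symbols are zero.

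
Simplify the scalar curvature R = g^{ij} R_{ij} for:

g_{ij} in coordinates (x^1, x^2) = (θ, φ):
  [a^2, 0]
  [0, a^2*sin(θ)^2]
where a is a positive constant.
Non-zero Christoffel symbols (Γ^k_{ij} = Γ^k_{ji}):
Γ^θ_{φ φ} = -sin(2*θ)/2
Γ^φ_{θ φ} = 1/tan(θ)
Ricci tensor (R_{ij} = R^k_{ikj}): R_{θθ} = 1, R_{θφ} = 0, R_{φφ} = sin(θ)^2
Inverse metric: g^{θθ} = 1/a^2, g^{φφ} = 1/(a^2*sin(θ)^2)
R = g^{ij} R_{ij} = (1/a^2)(1) + (1/(a^2*sin(θ)^2))(sin(θ)^2) = 2/a^2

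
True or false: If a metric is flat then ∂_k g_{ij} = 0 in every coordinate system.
Flatness means R^i_{jkl} = 0; the components can still vary, e.g. the flat plane in polar coordinates has g_{θθ} = r^2.
False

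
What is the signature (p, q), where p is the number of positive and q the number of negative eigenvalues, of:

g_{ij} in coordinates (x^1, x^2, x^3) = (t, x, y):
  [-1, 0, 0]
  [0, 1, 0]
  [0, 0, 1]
The metric is diagonal, so its eigenvalues are the diagonal entries: -1, 1, 1 (at a generic point, where coordinate-dependent entries are positive).
2 positive, 1 negative.
(2, 1) - Lorentzian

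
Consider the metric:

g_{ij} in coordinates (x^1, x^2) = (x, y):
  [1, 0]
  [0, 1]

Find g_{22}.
With x^1 = x, x^2 = y, g_{22} = g_{yy} is the row-2, column-2 entry of the matrix.
g_{22} = 1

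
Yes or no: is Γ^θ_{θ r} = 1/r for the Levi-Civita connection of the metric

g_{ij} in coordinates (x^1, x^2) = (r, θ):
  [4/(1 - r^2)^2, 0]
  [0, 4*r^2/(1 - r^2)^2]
Γ^θ_{θ r} = (1/2) g^{θθ} (∂_θ g_{θr} + ∂_r g_{θθ} - ∂_θ g_{θr}) = (1/2)((1 - r^2)^2/(4*r^2))((0) + (-8*(r^3 + r)/(r^2 - 1)^3) - (0)) = (-r^2 - 1)/(r^3 - r)
This differs from the proposed value 1/r.
No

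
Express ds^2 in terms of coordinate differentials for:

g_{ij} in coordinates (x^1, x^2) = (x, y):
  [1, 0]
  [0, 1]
ds^2 = g_{ij} dx^i dx^j; only the non-zero components contribute.
ds^2 = dx^2 + dy^2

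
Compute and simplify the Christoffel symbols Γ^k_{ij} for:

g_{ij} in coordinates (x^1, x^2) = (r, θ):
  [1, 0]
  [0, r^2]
Using Γ^k_{ij} = (1/2) g^{km} (∂_i g_{mj} + ∂_j g_{mi} - ∂_m g_{ij}); the metric is diagonal, so only the m = k term contributes.
Non-zero symbols (using the symmetry Γ^k_{ij} = Γ^k_{ji}):
Γ^r_{θ θ} = (1/2) g^{rr} (∂_θ g_{rθ} + ∂_θ g_{rθ} - ∂_r g_{θθ}) = (1/2)(1)((0) + (0) - (2*r)) = -r
Γ^θ_{r θ} = (1/2) g^{θθ} (∂_r g_{θθ} + ∂_θ g_{θr} - ∂_θ g_{rθ}) = (1/2)(1/r^2)((2*r) + (0) - (0)) = 1/r
All other Christoffel symbols are zero.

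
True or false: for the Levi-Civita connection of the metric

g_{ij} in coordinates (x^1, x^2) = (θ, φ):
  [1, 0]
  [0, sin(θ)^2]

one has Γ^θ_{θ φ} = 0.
Γ^θ_{θ φ} = (1/2) g^{θθ} (∂_θ g_{θφ} + ∂_φ g_{θθ} - ∂_θ g_{θφ}) = (1/2)(1)((0) + (0) - (0)) = 0
This equals the proposed value 0.
True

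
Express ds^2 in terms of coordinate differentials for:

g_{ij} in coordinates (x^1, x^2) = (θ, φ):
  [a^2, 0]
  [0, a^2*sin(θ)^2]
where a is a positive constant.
ds^2 = g_{ij} dx^i dx^j; only the non-zero components contribute.
ds^2 = a^2 dθ^2 + a^2*sin(θ)^2 dφ^2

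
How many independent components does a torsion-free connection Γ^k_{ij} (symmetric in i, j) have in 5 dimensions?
Γ^k_{ij} has n choices for the upper index and n(n+1)/2 independent symmetric lower index pairs.
Total = 5 × 5×6/2 = 5 × 15 = 75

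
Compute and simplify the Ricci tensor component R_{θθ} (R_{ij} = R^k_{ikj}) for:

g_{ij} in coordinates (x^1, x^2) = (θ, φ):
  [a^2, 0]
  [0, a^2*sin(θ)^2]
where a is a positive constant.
Non-zero Christoffel symbols (Γ^k_{ij} = Γ^k_{ji}):
Γ^θ_{φ φ} = -sin(2*θ)/2
Γ^φ_{θ φ} = 1/tan(θ)
R^θ_{θ θ θ} = 0 (a repeated index in an antisymmetric pair)
R^φ_{θ φ θ} = ∂_φ Γ^φ_{θ θ} - ∂_θ Γ^φ_{θ φ} + Γ^φ_{φ m} Γ^m_{θ θ} - Γ^φ_{θ m} Γ^m_{θ φ}
  = (0) - (-1/sin(θ)^2) + (0) - (1/tan(θ)^2) = 1
R_{θθ} = R^θ_{θ θ θ} + R^φ_{θ φ θ} = (0) + (1) = 1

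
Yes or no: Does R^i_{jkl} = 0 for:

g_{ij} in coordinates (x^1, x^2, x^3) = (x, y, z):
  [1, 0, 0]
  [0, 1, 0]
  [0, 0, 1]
All metric components are constant, so every Christoffel symbol vanishes and R^i_{jkl} = 0.
Yes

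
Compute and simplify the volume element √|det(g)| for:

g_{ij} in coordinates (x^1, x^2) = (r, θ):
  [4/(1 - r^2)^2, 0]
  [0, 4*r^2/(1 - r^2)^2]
det(g) = 16*r^2/(1 - r^2)^4
√|det(g)| = 4*r/(r^2 - 1)^2
Volume element: dV = 4*r/(r^2 - 1)^2 dr dθ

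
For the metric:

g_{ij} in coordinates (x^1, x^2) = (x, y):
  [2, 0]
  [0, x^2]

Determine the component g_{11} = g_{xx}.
With x^1 = x, x^2 = y, g_{11} = g_{xx} is the row-1, column-1 entry of the matrix.
g_{11} = 2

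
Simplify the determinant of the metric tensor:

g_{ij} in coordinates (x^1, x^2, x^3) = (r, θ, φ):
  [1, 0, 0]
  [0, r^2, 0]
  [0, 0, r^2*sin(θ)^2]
Diagonal metric: det(g) = g_{11}·g_{22}·g_{33}
= (1)·(r^2)·(r^2*sin(θ)^2)
det(g) = r^4*sin(θ)^2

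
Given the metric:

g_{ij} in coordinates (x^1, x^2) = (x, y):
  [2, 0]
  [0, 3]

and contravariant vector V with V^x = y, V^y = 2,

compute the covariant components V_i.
V_i = g_{ij} V^j:
V_x = (2)(y) + (0)(2) = 2*y
V_y = (0)(y) + (3)(2) = 6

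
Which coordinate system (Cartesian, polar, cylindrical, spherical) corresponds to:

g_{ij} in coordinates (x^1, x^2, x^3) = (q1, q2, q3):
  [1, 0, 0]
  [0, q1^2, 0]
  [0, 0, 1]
The line element ds^2 = dq1^2 + q1^2 dq2^2 + dq3^2 is dr^2 + r^2 dθ^2 + dz^2 with q1 = r, q2 = θ, q3 = z.
cylindrical coordinates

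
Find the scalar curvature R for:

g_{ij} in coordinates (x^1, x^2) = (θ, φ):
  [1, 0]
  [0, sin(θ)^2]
Non-zero Christoffel symbols (Γ^k_{ij} = Γ^k_{ji}):
Γ^θ_{φ φ} = -sin(2*θ)/2
Γ^φ_{θ φ} = 1/tan(θ)
Ricci tensor (R_{ij} = R^k_{ikj}): R_{θθ} = 1, R_{θφ} = 0, R_{φφ} = sin(θ)^2
Inverse metric: g^{θθ} = 1, g^{φφ} = 1/sin(θ)^2
R = g^{ij} R_{ij} = (1)(1) + (1/sin(θ)^2)(sin(θ)^2) = 2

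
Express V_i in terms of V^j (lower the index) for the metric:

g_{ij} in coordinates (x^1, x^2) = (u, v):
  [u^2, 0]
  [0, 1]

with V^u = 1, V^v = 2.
V_i = g_{ij} V^j:
V_u = (u^2)(1) + (0)(2) = u^2
V_v = (0)(1) + (1)(2) = 2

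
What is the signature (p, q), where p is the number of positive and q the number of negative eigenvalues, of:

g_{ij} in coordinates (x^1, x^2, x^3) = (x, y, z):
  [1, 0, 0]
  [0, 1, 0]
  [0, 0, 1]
The metric is diagonal, so its eigenvalues are the diagonal entries: 1, 1, 1 (at a generic point, where coordinate-dependent entries are positive).
3 positive, 0 negative.
(3, 0) - Riemannian (positive definite)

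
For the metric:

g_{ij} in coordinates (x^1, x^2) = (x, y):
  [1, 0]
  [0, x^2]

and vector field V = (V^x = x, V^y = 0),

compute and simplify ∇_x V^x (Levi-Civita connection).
Non-zero Christoffel symbols:
Γ^x_{y y} = -x
Γ^y_{x y} = 1/x
∇_x V^x = ∂_x V^x + Γ^x_{x j} V^j
  = (1) + (0)(x) + (0)(0)
  = 1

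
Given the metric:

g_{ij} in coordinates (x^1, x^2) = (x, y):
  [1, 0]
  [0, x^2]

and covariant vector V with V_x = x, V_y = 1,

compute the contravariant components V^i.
Inverse metric (diagonal): g^{xx} = 1, g^{yy} = 1/x^2
V^i = g^{ij} V_j:
V^x = (1)(x) + (0)(1) = x
V^y = (0)(x) + (1/x^2)(1) = 1/x^2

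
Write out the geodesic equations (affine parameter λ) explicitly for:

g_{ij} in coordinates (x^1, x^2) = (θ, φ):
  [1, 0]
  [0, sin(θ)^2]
Geodesic equation: d^2x^k/dλ^2 + Γ^k_{ij} (dx^i/dλ)(dx^j/dλ) = 0.
Non-zero Christoffel symbols:
Γ^θ_{φ φ} = -sin(2*θ)/2
Γ^φ_{θ φ} = 1/tan(θ)
Substituting (the symmetric pair Γ^k_{ij}, Γ^k_{ji} combines into a factor 2):
d^2θ/dλ^2 - (sin(2*θ)/2) (dφ/dλ)^2 = 0
d^2φ/dλ^2 + (2/tan(θ)) (dθ/dλ)(dφ/dλ) = 0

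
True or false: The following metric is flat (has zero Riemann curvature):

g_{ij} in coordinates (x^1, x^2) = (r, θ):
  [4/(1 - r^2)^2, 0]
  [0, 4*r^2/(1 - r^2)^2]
Non-zero Christoffel symbols:
Γ^r_{r r} = 2*r/(1 - r^2)
Γ^r_{θ θ} = (r^3 + r)/(r^2 - 1)
Γ^θ_{r θ} = (-r^2 - 1)/(r^3 - r)
Ricci tensor: R_{rr} = -4/(r^2 - 1)^2, R_{rθ} = 0, R_{θθ} = -4*r^2/(r^2 - 1)^2
The Ricci tensor is non-zero, so the Riemann tensor is non-zero: not flat.
False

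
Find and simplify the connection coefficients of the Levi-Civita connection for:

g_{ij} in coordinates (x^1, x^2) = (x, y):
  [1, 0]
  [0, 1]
Using Γ^k_{ij} = (1/2) g^{km} (∂_i g_{mj} + ∂_j g_{mi} - ∂_m g_{ij}); the metric is diagonal, so only the m = k term contributes.
Every metric component is constant, so all ∂_m g_{ij} = 0 and every Christoffel symbol vanishes.
All Christoffel symbols are zero.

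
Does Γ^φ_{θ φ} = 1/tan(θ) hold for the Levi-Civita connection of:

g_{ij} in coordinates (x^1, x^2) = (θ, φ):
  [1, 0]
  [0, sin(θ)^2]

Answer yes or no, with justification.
Γ^φ_{θ φ} = (1/2) g^{φφ} (∂_θ g_{φφ} + ∂_φ g_{φθ} - ∂_φ g_{θφ}) = (1/2)(1/sin(θ)^2)((sin(2*θ)) + (0) - (0)) = 1/tan(θ)
This equals the proposed value 1/tan(θ).
Yes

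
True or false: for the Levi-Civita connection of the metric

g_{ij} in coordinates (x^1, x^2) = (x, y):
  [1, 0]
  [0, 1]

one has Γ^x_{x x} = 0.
Γ^x_{x x} = (1/2) g^{xx} (∂_x g_{xx} + ∂_x g_{xx} - ∂_x g_{xx}) = (1/2)(1)((0) + (0) - (0)) = 0
This equals the proposed value 0.
True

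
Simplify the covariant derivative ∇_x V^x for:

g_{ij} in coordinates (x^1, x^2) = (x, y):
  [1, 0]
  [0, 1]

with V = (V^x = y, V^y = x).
All Christoffel symbols are zero.
∇_x V^x = ∂_x V^x + Γ^x_{x j} V^j
  = (0) + (0)(y) + (0)(x)
  = 0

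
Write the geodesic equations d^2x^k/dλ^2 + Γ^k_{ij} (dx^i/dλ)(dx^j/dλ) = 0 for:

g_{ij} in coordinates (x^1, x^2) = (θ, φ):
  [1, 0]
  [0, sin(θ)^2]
Geodesic equation: d^2x^k/dλ^2 + Γ^k_{ij} (dx^i/dλ)(dx^j/dλ) = 0.
Non-zero Christoffel symbols:
Γ^θ_{φ φ} = -sin(2*θ)/2
Γ^φ_{θ φ} = 1/tan(θ)
Substituting (the symmetric pair Γ^k_{ij}, Γ^k_{ji} combines into a factor 2):
d^2θ/dλ^2 - (sin(2*θ)/2) (dφ/dλ)^2 = 0
d^2φ/dλ^2 + (2/tan(θ)) (dθ/dλ)(dφ/dλ) = 0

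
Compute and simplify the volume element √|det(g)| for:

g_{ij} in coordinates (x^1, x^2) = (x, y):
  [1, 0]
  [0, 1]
det(g) = 1
√|det(g)| = 1
Volume element: dV = 1 dx dy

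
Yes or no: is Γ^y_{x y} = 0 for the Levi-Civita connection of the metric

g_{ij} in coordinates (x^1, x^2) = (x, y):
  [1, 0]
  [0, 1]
Γ^y_{x y} = (1/2) g^{yy} (∂_x g_{yy} + ∂_y g_{yx} - ∂_y g_{xy}) = (1/2)(1)((0) + (0) - (0)) = 0
This equals the proposed value 0.
Yes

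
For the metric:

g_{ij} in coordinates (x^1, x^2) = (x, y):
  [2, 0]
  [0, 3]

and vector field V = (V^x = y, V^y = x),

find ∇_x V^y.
All Christoffel symbols are zero.
∇_x V^y = ∂_x V^y + Γ^y_{x j} V^j
  = (1) + (0)(y) + (0)(x)
  = 1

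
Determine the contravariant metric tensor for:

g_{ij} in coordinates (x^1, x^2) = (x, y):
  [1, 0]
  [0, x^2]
The metric is diagonal, so g^{ij} is diagonal with entries 1/g_{ii}: diag(1, 1/(x^2)).
g^{ij}:
  [1, 0]
  [0, 1/x^2]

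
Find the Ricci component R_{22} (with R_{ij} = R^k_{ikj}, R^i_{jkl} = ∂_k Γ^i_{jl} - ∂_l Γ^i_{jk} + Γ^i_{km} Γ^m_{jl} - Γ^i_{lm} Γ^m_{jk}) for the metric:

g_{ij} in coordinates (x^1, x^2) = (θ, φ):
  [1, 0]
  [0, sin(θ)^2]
Non-zero Christoffel symbols (Γ^k_{ij} = Γ^k_{ji}):
Γ^θ_{φ φ} = -sin(2*θ)/2
Γ^φ_{θ φ} = 1/tan(θ)
R^θ_{φ θ φ} = ∂_θ Γ^θ_{φ φ} - ∂_φ Γ^θ_{φ θ} + Γ^θ_{θ m} Γ^m_{φ φ} - Γ^θ_{φ m} Γ^m_{φ θ}
  = (-cos(2*θ)) - (0) + (0) - (-cos(θ)^2) = sin(θ)^2
R^φ_{φ φ φ} = 0 (a repeated index in an antisymmetric pair)
R_{φφ} = R^θ_{φ θ φ} + R^φ_{φ φ φ} = (sin(θ)^2) + (0) = sin(θ)^2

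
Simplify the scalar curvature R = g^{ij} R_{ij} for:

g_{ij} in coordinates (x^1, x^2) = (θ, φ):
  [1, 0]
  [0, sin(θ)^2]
Non-zero Christoffel symbols (Γ^k_{ij} = Γ^k_{ji}):
Γ^θ_{φ φ} = -sin(2*θ)/2
Γ^φ_{θ φ} = 1/tan(θ)
Ricci tensor (R_{ij} = R^k_{ikj}): R_{θθ} = 1, R_{θφ} = 0, R_{φφ} = sin(θ)^2
Inverse metric: g^{θθ} = 1, g^{φφ} = 1/sin(θ)^2
R = g^{ij} R_{ij} = (1)(1) + (1/sin(θ)^2)(sin(θ)^2) = 2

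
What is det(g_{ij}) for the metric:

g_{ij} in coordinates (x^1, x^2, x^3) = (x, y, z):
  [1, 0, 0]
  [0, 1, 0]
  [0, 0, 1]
Diagonal metric: det(g) = g_{11}·g_{22}·g_{33}
= (1)·(1)·(1)
det(g) = 1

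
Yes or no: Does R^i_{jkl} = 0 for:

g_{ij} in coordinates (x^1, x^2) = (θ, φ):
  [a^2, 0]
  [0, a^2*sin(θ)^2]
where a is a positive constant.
Non-zero Christoffel symbols:
Γ^θ_{φ φ} = -sin(2*θ)/2
Γ^φ_{θ φ} = 1/tan(θ)
Ricci tensor: R_{θθ} = 1, R_{θφ} = 0, R_{φφ} = sin(θ)^2
The Ricci tensor is non-zero, so the Riemann tensor is non-zero: not flat.
No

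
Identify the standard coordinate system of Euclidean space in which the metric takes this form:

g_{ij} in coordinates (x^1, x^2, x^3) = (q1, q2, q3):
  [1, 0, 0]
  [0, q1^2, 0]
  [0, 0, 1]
The line element ds^2 = dq1^2 + q1^2 dq2^2 + dq3^2 is dr^2 + r^2 dθ^2 + dz^2 with q1 = r, q2 = θ, q3 = z.
cylindrical coordinates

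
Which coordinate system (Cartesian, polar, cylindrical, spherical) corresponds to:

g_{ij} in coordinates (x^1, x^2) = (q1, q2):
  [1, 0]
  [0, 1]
All components are constant and the metric is the identity, i.e. orthonormal rectilinear coordinates.
Cartesian (2D) coordinates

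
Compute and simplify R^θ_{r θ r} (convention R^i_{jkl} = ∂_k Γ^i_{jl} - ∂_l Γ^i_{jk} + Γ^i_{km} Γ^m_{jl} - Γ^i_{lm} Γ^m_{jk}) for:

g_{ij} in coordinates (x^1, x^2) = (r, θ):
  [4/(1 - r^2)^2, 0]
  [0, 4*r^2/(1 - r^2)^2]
Non-zero Christoffel symbols (Γ^k_{ij} = Γ^k_{ji}):
Γ^r_{r r} = 2*r/(1 - r^2)
Γ^r_{θ θ} = (r^3 + r)/(r^2 - 1)
Γ^θ_{r θ} = (-r^2 - 1)/(r^3 - r)
R^θ_{r θ r} = ∂_θ Γ^θ_{r r} - ∂_r Γ^θ_{r θ} + Γ^θ_{θ m} Γ^m_{r r} - Γ^θ_{r m} Γ^m_{r θ}
  = (0) - ((r^4 + 4*r^2 - 1)/(r^3 - r)^2) + (2*(r^2 + 1)/(r^2 - 1)^2) - ((r^2 + 1)^2/(r^3 - r)^2) = -4/(r^2 - 1)^2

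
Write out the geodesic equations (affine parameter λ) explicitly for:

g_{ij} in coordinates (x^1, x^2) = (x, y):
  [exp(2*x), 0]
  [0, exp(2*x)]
Geodesic equation: d^2x^k/dλ^2 + Γ^k_{ij} (dx^i/dλ)(dx^j/dλ) = 0.
Non-zero Christoffel symbols:
Γ^x_{x x} = 1
Γ^x_{y y} = -1
Γ^y_{x y} = 1
Substituting (the symmetric pair Γ^k_{ij}, Γ^k_{ji} combines into a factor 2):
d^2x/dλ^2 + (dx/dλ)^2 - (dy/dλ)^2 = 0
d^2y/dλ^2 + 2 (dx/dλ)(dy/dλ) = 0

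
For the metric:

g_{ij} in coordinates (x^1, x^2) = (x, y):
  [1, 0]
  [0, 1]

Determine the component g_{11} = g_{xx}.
With x^1 = x, x^2 = y, g_{11} = g_{xx} is the row-1, column-1 entry of the matrix.
g_{11} = 1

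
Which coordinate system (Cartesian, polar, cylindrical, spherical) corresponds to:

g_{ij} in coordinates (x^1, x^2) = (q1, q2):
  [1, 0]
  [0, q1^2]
The line element ds^2 = dq1^2 + q1^2 dq2^2 is dr^2 + r^2 dθ^2 with q1 = r, q2 = θ.
polar coordinates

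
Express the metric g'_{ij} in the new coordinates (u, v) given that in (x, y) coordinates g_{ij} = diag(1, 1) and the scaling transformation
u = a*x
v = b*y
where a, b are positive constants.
Invert the transformation: x = u/a, y = v/b
g'_{ij} = (∂x^k/∂x'^i)(∂x^l/∂x'^j) g_{kl}; with g_{kl} = δ_{kl} this is Σ_k (∂x^k/∂x'^i)(∂x^k/∂x'^j).
Jacobian: ∂x/∂u = 1/a, ∂x/∂v = 0, ∂y/∂u = 0, ∂y/∂v = 1/b
g'_{uu} = (1/a)(1/a) + (0)(0) = 1/a^2
g'_{uv} = (1/a)(0) + (0)(1/b) = 0
g'_{vv} = (0)(0) + (1/b)(1/b) = 1/b^2
g'_{ij} = diag(1/a^2, 1/b^2)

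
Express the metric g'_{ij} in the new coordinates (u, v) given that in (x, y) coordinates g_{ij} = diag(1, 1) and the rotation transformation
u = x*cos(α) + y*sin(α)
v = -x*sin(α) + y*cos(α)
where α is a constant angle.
Invert the transformation: x = u*cos(α) - v*sin(α), y = u*sin(α) + v*cos(α)
g'_{ij} = (∂x^k/∂x'^i)(∂x^l/∂x'^j) g_{kl}; with g_{kl} = δ_{kl} this is Σ_k (∂x^k/∂x'^i)(∂x^k/∂x'^j).
Jacobian: ∂x/∂u = cos(α), ∂x/∂v = -sin(α), ∂y/∂u = sin(α), ∂y/∂v = cos(α)
g'_{uu} = (cos(α))(cos(α)) + (sin(α))(sin(α)) = 1
g'_{uv} = (cos(α))(-sin(α)) + (sin(α))(cos(α)) = 0
g'_{vv} = (-sin(α))(-sin(α)) + (cos(α))(cos(α)) = 1
g'_{ij} = diag(1, 1)
The Euclidean metric is invariant under rotations.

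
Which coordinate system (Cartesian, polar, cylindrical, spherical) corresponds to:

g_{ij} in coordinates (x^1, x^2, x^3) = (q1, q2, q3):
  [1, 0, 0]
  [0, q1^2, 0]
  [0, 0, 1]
The line element ds^2 = dq1^2 + q1^2 dq2^2 + dq3^2 is dr^2 + r^2 dθ^2 + dz^2 with q1 = r, q2 = θ, q3 = z.
cylindrical coordinates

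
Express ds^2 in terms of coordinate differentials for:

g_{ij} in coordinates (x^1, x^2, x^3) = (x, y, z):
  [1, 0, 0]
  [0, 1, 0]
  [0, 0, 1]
ds^2 = g_{ij} dx^i dx^j; only the non-zero components contribute.
ds^2 = dx^2 + dy^2 + dz^2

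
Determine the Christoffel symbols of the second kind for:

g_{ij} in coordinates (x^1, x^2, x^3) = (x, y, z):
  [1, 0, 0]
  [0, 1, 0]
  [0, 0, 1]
Using Γ^k_{ij} = (1/2) g^{km} (∂_i g_{mj} + ∂_j g_{mi} - ∂_m g_{ij}); the metric is diagonal, so only the m = k term contributes.
Every metric component is constant, so all ∂_m g_{ij} = 0 and every Christoffel symbol vanishes.
All Christoffel symbols are zero.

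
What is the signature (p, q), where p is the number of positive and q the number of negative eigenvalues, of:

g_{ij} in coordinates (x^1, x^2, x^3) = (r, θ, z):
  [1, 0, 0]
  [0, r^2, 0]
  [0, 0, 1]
The metric is diagonal, so its eigenvalues are the diagonal entries: 1, r^2, 1 (at a generic point, where coordinate-dependent entries are positive).
3 positive, 0 negative.
(3, 0) - Riemannian (positive definite)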